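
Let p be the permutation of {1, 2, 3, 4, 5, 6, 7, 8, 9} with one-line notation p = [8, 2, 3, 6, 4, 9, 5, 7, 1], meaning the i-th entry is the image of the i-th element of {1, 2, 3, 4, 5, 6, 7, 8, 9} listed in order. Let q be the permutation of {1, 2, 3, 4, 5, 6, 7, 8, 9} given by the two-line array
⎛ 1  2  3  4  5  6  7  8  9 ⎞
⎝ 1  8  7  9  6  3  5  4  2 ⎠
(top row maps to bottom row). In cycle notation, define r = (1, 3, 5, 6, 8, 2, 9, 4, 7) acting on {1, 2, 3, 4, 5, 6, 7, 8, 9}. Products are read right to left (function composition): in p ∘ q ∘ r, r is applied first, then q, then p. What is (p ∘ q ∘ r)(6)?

6

Chase 6: r(6) = 8; q(8) = 4; p(4) = 6. Hence (p ∘ q ∘ r)(6) = 6.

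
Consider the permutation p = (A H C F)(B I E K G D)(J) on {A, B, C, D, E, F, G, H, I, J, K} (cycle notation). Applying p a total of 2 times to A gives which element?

A lies in the 4-cycle (A H C F).
Stepping 2 places around the cycle: A → H → C.

C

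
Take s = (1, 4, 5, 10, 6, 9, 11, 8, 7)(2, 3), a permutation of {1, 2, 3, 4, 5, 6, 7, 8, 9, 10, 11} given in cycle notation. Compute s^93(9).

7

9 lies in the 9-cycle (1, 4, 5, 10, 6, 9, 11, 8, 7).
On a 9-cycle, s^9 is the identity, so s^93 = s^3 there (93 ≡ 3 mod 9).
Advancing 3 steps from 9: 9 → 11 → 8 → 7.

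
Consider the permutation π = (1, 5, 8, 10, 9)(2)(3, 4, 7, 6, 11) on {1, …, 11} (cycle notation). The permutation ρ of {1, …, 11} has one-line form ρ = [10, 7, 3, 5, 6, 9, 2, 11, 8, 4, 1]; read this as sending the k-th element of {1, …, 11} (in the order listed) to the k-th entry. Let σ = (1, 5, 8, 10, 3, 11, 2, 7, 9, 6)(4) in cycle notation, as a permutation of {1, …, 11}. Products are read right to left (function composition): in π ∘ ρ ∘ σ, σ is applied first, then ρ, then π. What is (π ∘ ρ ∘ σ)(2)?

2

Chase 2: σ(2) = 7; ρ(7) = 2; π(2) = 2. Hence (π ∘ ρ ∘ σ)(2) = 2.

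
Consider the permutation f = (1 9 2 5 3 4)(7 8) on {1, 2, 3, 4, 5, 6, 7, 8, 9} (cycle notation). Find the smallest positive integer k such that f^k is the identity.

6

The disjoint cycles have lengths 6, 2, 1.
The order of f is the least common multiple of its cycle lengths: lcm(6, 2) = 6.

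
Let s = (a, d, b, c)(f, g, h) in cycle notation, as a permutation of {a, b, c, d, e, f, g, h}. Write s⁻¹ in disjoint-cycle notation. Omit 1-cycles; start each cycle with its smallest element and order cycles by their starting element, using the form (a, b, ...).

(a, c, b, d)(f, h, g)

If s sends a → b within a cycle, s⁻¹ sends b → a; equivalently, reverse each cycle.
After reversing and putting each cycle's least element first, s⁻¹ = (a, c, b, d)(f, h, g).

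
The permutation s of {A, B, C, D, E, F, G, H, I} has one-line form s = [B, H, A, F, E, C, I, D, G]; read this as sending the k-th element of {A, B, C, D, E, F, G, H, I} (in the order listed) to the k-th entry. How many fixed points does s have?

1

The fixed points (elements with s(x) = x) are {E}, so there is 1.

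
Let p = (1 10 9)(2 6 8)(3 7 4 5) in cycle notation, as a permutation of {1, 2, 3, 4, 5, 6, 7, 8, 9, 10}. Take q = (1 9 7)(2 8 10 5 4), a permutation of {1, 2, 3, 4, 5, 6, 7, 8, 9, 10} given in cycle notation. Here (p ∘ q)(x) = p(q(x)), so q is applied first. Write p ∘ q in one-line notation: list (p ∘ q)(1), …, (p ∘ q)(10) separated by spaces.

(p ∘ q)(x) = p(q(x)). Computing each image: p(q(1)) = p(9) = 1, p(q(2)) = p(8) = 2, p(q(3)) = p(3) = 7, p(q(4)) = p(2) = 6, p(q(5)) = p(4) = 5, p(q(6)) = p(6) = 8, p(q(7)) = p(1) = 10, p(q(8)) = p(10) = 9, p(q(9)) = p(7) = 4, p(q(10)) = p(5) = 3.
Hence p ∘ q = [1 2 7 6 5 8 10 9 4 3].

1 2 7 6 5 8 10 9 4 3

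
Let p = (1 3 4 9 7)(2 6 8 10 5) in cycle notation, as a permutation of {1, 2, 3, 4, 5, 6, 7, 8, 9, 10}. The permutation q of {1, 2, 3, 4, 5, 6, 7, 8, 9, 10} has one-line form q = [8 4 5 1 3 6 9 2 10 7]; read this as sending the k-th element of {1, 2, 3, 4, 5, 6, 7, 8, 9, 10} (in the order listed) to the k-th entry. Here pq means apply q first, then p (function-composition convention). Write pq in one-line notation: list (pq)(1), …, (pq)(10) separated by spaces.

(pq)(x) = p(q(x)). Computing each image: p(q(1)) = p(8) = 10, p(q(2)) = p(4) = 9, p(q(3)) = p(5) = 2, p(q(4)) = p(1) = 3, p(q(5)) = p(3) = 4, p(q(6)) = p(6) = 8, p(q(7)) = p(9) = 7, p(q(8)) = p(2) = 6, p(q(9)) = p(10) = 5, p(q(10)) = p(7) = 1.
Hence pq = [10 9 2 3 4 8 7 6 5 1].

10 9 2 3 4 8 7 6 5 1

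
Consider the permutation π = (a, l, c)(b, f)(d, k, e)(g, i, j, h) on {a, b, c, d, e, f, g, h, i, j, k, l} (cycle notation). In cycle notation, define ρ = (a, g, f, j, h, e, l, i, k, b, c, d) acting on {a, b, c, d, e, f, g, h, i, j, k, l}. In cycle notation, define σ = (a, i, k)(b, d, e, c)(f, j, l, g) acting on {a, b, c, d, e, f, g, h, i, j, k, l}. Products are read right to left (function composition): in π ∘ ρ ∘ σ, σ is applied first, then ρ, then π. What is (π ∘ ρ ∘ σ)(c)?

(π ∘ ρ ∘ σ)(c) = π(ρ(σ(c))). σ(c) = b, then ρ(b) = c, then π(c) = a, so the result is a.

a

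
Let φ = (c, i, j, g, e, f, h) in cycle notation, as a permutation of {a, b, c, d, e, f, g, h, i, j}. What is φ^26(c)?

f

c lies in the 7-cycle (c, i, j, g, e, f, h).
Since the cycle has length 7, φ^26 acts on it the same as φ^5 (26 mod 7 = 5).
Advancing 5 steps from c: c → i → j → g → e → f.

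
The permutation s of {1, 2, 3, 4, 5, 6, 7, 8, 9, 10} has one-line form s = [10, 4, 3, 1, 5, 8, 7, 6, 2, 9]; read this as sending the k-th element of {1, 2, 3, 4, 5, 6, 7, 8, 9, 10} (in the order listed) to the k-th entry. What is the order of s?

10

The disjoint-cycle form of s has cycle lengths 5, 2, 1, 1, 1.
The order is lcm(5, 2) = 10.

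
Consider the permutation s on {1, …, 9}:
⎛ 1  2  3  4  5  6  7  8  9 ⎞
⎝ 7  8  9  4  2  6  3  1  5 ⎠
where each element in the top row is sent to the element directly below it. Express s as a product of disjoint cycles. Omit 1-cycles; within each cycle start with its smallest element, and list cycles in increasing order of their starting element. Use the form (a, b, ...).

(1, 7, 3, 9, 5, 2, 8)

Start at 1 and follow images: 1 → 7 → 3 → 9 → 5 → 2 → 8 → 1, giving the cycle (1, 7, 3, 9, 5, 2, 8).
Repeating from the next unused element and collecting all non-trivial cycles gives (1, 7, 3, 9, 5, 2, 8).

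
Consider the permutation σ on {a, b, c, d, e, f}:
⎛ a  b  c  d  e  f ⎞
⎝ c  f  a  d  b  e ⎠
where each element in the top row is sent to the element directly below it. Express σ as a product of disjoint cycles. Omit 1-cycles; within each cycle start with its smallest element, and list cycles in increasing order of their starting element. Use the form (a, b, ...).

(a, c)(b, f, e)

Start at a and follow images: a → c → a, giving the cycle (a, c).
Repeating from the next unused element and collecting all non-trivial cycles gives (a, c)(b, f, e).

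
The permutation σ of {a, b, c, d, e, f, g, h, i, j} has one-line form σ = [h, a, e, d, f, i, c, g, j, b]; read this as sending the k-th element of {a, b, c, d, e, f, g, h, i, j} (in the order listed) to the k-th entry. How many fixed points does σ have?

The fixed points (elements with σ(x) = x) are {d}, so there is 1.

1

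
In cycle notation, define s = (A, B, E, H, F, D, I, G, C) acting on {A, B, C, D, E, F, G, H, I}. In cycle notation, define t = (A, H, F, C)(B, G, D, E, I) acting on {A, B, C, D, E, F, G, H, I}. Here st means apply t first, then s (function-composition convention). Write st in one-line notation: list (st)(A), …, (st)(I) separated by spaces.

F C B H G A I D E

(st)(x) = s(t(x)). Computing each image: s(t(A)) = s(H) = F, s(t(B)) = s(G) = C, s(t(C)) = s(A) = B, s(t(D)) = s(E) = H, s(t(E)) = s(I) = G, s(t(F)) = s(C) = A, s(t(G)) = s(D) = I, s(t(H)) = s(F) = D, s(t(I)) = s(B) = E.
Hence st = [F C B H G A I D E].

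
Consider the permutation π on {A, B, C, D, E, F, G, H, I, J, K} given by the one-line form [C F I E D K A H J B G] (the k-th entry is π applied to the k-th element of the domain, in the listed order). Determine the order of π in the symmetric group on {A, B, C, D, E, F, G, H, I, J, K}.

Decomposing into disjoint cycles gives cycle lengths 8, 2, 1.
Since disjoint cycles commute, ord(π) = lcm(8, 2) = 8.

8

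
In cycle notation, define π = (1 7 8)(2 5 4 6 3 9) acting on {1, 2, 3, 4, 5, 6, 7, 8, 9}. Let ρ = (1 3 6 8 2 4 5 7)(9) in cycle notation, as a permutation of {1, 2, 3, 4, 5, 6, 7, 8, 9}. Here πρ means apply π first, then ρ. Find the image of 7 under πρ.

2

π(7) = 8, then ρ(8) = 2; composing gives (πρ)(7) = 2.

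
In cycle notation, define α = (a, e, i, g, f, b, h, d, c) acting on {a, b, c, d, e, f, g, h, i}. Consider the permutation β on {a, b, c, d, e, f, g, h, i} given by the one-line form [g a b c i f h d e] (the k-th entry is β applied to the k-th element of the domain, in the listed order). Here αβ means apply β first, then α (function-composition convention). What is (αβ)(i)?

i

(αβ)(i) = α(β(i)). β(i) = e, then α(e) = i. So (αβ)(i) = i.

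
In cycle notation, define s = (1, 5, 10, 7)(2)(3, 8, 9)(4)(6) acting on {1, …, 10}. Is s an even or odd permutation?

odd

The cycle lengths are 4, 3, 1, 1, 1.
A cycle of length ℓ contributes ℓ−1 transpositions, so s is a product of 3 + 2 = 5 transpositions — odd.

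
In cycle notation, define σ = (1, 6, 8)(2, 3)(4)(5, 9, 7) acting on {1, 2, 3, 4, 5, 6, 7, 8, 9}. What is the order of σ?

The disjoint cycles have lengths 3, 3, 2, 1.
The order of σ is the least common multiple of its cycle lengths: lcm(3, 3, 2) = 6.

6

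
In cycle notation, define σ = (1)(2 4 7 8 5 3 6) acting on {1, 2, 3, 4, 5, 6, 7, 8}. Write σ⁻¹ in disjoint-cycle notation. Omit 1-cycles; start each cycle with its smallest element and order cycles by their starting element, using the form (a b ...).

The inverse reverses each cycle.
After reversing and putting each cycle's least element first, σ⁻¹ = (2 6 3 5 8 7 4).

(2 6 3 5 8 7 4)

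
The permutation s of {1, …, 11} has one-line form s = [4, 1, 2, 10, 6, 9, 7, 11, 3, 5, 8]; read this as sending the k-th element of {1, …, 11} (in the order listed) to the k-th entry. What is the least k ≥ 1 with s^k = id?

8

The disjoint-cycle form of s has cycle lengths 8, 2, 1.
The order is lcm(8, 2) = 8.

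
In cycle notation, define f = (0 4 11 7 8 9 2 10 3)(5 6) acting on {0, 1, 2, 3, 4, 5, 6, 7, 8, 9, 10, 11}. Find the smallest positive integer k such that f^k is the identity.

18

The cycle type of f is (9, 2, 1).
The order of f is the least common multiple of its cycle lengths: lcm(9, 2) = 18.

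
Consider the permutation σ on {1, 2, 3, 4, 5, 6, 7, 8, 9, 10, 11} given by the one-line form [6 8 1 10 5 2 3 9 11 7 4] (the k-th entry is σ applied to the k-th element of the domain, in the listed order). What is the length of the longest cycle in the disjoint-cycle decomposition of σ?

10

Decomposing into disjoint cycles gives (1, 6, 2, 8, 9, 11, 4, 10, 7, 3); the longest has length 10.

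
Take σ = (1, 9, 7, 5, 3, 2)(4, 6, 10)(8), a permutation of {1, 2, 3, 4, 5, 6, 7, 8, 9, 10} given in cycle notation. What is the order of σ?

The cycle type of σ is (6, 3, 1).
The order of σ is the least common multiple of its cycle lengths: lcm(6, 3) = 6.

6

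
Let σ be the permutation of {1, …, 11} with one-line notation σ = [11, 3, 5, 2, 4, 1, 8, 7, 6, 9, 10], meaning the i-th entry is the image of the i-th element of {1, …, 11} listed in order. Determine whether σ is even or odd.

In disjoint-cycle form the cycle lengths are 5, 4, 2.
A cycle is odd iff its length is even; σ has 2 even-length cycles, so sgn(σ) = (−1)^2 and σ is even.

even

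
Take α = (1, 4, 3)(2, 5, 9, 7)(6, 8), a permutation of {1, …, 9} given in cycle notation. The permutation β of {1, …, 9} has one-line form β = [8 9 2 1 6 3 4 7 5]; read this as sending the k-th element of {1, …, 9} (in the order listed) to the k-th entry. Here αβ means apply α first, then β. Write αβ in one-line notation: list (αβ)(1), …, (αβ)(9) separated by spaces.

(αβ)(x) = β(α(x)). Computing each image: β(α(1)) = β(4) = 1, β(α(2)) = β(5) = 6, β(α(3)) = β(1) = 8, β(α(4)) = β(3) = 2, β(α(5)) = β(9) = 5, β(α(6)) = β(8) = 7, β(α(7)) = β(2) = 9, β(α(8)) = β(6) = 3, β(α(9)) = β(7) = 4.
Hence αβ = [1 6 8 2 5 7 9 3 4].

1 6 8 2 5 7 9 3 4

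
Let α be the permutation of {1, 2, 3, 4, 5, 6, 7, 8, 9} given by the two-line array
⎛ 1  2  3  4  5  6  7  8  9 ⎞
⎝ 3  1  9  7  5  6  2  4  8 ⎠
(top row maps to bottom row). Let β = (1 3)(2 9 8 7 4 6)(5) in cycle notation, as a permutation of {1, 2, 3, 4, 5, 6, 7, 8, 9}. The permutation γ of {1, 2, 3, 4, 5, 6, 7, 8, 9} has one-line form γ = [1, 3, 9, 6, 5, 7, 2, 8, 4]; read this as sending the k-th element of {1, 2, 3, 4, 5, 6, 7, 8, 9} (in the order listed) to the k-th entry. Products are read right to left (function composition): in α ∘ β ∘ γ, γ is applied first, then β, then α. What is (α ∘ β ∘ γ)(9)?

6

(α ∘ β ∘ γ)(9) = α(β(γ(9))). γ(9) = 4, then β(4) = 6, then α(6) = 6, so the result is 6.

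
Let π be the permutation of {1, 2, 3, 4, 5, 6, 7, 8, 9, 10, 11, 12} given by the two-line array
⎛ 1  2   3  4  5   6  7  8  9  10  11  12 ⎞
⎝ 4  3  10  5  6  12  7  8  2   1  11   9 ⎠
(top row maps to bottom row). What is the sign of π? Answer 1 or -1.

In disjoint-cycle form the cycle lengths are 9, 1, 1, 1.
A cycle is odd iff its length is even; π has 0 even-length cycles, so sgn(π) = (−1)^0 and π is even.

1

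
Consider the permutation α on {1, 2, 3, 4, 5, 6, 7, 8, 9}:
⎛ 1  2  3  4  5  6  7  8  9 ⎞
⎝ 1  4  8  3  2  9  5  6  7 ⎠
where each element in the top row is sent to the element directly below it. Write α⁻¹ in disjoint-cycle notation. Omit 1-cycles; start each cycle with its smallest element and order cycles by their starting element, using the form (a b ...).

(2 5 7 9 6 8 3 4)

The cycle decomposition of α is (2 4 3 8 6 9 7 5).
The inverse reverses every cycle; in canonical form, α⁻¹ = (2 5 7 9 6 8 3 4).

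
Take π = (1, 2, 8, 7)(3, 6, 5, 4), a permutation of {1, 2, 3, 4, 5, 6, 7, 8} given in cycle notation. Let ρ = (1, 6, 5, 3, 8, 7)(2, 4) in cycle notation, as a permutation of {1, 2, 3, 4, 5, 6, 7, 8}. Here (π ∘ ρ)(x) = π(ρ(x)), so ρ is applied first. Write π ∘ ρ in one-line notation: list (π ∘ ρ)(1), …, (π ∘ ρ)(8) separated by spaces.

(π ∘ ρ)(x) = π(ρ(x)). Computing each image: π(ρ(1)) = π(6) = 5, π(ρ(2)) = π(4) = 3, π(ρ(3)) = π(8) = 7, π(ρ(4)) = π(2) = 8, π(ρ(5)) = π(3) = 6, π(ρ(6)) = π(5) = 4, π(ρ(7)) = π(1) = 2, π(ρ(8)) = π(7) = 1.
Hence π ∘ ρ = [5 3 7 8 6 4 2 1].

5 3 7 8 6 4 2 1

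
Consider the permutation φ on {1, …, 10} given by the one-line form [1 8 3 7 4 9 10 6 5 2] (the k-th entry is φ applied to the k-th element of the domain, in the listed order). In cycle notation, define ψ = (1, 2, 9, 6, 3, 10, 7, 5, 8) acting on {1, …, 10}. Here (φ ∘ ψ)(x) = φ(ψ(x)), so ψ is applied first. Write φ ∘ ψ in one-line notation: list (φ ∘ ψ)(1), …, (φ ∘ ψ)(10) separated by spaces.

(φ ∘ ψ)(x) = φ(ψ(x)). Computing each image: φ(ψ(1)) = φ(2) = 8, φ(ψ(2)) = φ(9) = 5, φ(ψ(3)) = φ(10) = 2, φ(ψ(4)) = φ(4) = 7, φ(ψ(5)) = φ(8) = 6, φ(ψ(6)) = φ(3) = 3, φ(ψ(7)) = φ(5) = 4, φ(ψ(8)) = φ(1) = 1, φ(ψ(9)) = φ(6) = 9, φ(ψ(10)) = φ(7) = 10.
Hence φ ∘ ψ = [8 5 2 7 6 3 4 1 9 10].

8 5 2 7 6 3 4 1 9 10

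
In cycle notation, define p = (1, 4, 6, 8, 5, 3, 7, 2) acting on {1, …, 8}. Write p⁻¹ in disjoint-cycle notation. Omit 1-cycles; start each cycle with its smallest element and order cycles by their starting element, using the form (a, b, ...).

(1, 2, 7, 3, 5, 8, 6, 4)

Inverting a permutation written in cycle notation just reverses the order within every cycle.
Reversing each cycle of p and rotating so the smallest element leads gives (1, 2, 7, 3, 5, 8, 6, 4).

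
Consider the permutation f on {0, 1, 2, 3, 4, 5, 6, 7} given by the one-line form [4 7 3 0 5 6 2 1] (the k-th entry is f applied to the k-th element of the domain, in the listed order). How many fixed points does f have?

No element satisfies f(x) = x, so there are 0 fixed points.

0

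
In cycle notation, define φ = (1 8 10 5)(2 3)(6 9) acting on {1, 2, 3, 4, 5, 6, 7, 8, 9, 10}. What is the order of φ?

The cycle type of φ is (4, 2, 2, 1, 1).
Since disjoint cycles commute, ord(φ) = lcm(4, 2, 2) = 4.

4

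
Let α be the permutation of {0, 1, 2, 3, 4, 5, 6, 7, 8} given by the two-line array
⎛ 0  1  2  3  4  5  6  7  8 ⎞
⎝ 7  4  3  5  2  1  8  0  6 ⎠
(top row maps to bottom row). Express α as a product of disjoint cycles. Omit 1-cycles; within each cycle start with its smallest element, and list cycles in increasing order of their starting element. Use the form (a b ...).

Start at 0 and follow images: 0 → 7 → 0, giving the cycle (0 7).
Repeating from the next unused element and collecting all non-trivial cycles gives (0 7)(1 4 2 3 5)(6 8).

(0 7)(1 4 2 3 5)(6 8)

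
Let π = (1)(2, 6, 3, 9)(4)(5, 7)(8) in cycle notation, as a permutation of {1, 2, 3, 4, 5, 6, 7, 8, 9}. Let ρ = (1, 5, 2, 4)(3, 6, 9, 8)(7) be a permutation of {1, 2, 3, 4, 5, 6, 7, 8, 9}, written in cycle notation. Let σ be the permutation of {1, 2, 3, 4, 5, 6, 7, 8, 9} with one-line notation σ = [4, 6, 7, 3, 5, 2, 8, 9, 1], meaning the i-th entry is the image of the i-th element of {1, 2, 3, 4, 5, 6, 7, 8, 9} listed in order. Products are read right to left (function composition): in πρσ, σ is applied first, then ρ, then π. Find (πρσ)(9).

7

Apply the permutations in order: σ(9) = 1, then ρ(1) = 5, then π(5) = 7. So (πρσ)(9) = 7.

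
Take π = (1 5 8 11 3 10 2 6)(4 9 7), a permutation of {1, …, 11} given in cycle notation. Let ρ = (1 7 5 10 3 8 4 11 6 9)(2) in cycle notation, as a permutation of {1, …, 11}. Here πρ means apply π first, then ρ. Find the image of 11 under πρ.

π(11) = 3, then ρ(3) = 8; composing gives (πρ)(11) = 8.

8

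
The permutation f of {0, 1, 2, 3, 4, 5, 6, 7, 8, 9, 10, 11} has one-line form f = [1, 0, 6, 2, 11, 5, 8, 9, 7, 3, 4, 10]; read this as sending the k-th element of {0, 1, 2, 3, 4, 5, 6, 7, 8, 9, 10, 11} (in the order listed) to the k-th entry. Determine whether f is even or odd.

In disjoint-cycle form the cycle lengths are 6, 3, 2, 1.
A cycle of length ℓ contributes ℓ−1 transpositions, so f is a product of 5 + 2 + 1 = 8 transpositions — even.

even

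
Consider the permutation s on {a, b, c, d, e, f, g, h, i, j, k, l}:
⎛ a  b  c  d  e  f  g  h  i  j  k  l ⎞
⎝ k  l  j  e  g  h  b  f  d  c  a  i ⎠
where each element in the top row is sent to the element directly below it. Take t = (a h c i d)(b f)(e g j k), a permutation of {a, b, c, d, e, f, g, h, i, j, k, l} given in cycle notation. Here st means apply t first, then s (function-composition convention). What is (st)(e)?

b

First apply t: t(e) = g, then s(g) = b. Thus (st)(e) = b.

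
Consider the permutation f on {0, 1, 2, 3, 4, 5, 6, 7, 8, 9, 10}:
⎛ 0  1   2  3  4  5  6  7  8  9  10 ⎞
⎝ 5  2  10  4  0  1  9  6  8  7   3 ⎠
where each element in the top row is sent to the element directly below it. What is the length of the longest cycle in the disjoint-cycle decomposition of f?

7

Decomposing into disjoint cycles gives (0 5 1 2 10 3 4)(6 9 7); the longest has length 7.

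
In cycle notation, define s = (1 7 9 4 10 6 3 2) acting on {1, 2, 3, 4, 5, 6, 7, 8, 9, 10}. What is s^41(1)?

7

1 lies in the 8-cycle (1 7 9 4 10 6 3 2).
Since the cycle has length 8, s^41 acts on it the same as s^1 (41 mod 8 = 1).
Stepping 1 place around the cycle: 1 → 7.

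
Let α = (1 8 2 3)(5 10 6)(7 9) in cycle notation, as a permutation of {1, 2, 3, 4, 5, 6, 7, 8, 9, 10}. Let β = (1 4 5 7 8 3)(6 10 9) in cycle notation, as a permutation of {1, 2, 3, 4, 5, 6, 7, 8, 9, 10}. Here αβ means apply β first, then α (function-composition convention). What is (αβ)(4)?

10

First apply β: β(4) = 5, then α(5) = 10. Thus (αβ)(4) = 10.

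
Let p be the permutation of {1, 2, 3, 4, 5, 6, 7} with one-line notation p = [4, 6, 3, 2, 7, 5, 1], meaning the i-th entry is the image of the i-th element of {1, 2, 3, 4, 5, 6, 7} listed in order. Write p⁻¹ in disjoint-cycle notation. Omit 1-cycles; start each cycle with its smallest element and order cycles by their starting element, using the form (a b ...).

First write p in disjoint cycles: (1 4 2 6 5 7).
Reversing each cycle (and rotating so the smallest element leads) gives p⁻¹ = (1 7 5 6 2 4).

(1 7 5 6 2 4)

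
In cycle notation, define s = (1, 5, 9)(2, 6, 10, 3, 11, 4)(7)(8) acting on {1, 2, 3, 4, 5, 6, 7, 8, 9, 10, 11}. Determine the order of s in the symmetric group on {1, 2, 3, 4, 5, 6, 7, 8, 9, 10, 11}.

The cycle type of s is (6, 3, 1, 1).
The order is lcm(6, 3) = 6.

6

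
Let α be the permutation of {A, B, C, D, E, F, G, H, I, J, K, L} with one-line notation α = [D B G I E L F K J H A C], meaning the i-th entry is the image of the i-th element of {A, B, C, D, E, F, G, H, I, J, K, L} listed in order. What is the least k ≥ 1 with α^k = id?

The disjoint-cycle form of α has cycle lengths 6, 4, 1, 1.
Since disjoint cycles commute, ord(α) = lcm(6, 4) = 12.

12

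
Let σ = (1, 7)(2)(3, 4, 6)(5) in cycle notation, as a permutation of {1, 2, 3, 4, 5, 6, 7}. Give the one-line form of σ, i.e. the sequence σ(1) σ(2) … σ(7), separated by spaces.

7 2 4 6 5 3 1

Image by image: 1→7, 2→2, 3→4, 4→6, 5→5, 6→3, 7→1.
Listing these in domain order gives 7 2 4 6 5 3 1.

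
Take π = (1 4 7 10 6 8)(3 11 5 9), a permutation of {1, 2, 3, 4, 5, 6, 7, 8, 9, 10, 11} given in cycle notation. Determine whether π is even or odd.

even

The cycle lengths are 6, 4, 1.
A cycle of length ℓ contributes ℓ−1 transpositions, so π is a product of 5 + 3 = 8 transpositions — even.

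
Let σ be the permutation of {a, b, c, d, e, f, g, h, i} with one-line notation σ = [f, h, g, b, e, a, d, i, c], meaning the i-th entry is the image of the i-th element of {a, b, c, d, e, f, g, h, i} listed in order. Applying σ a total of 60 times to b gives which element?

b

Tracing b → h → … returns to b after 6 steps, so b lies in a 6-cycle (b h i c g d).
On a 6-cycle, σ^6 is the identity, so σ^60 = σ^0 there (60 ≡ 0 mod 6).
So σ^60(b) = b.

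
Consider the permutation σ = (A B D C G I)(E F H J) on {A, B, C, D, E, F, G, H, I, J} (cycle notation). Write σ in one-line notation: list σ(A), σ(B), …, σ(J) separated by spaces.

Each element maps to the next entry in its cycle (wrapping to the front): A↦B, B↦D, C↦G, D↦C, E↦F, F↦H, G↦I, H↦J, I↦A, J↦E.
So the one-line form is B D G C F H I J A E.

B D G C F H I J A E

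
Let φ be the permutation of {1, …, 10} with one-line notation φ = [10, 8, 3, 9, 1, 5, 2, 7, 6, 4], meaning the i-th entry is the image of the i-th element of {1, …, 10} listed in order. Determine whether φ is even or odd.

In disjoint-cycle form the cycle lengths are 6, 3, 1.
A cycle of length ℓ contributes ℓ−1 transpositions, so φ is a product of 5 + 2 = 7 transpositions — odd.

odd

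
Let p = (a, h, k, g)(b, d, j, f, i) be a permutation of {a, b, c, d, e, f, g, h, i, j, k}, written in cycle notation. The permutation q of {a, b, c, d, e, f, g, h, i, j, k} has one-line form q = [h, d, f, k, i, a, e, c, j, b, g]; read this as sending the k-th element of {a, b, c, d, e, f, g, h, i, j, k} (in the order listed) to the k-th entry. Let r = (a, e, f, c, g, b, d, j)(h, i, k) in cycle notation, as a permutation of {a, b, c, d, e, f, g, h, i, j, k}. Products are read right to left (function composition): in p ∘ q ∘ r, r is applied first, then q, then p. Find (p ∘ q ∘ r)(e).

Apply the permutations in order: r(e) = f, then q(f) = a, then p(a) = h. So (p ∘ q ∘ r)(e) = h.

h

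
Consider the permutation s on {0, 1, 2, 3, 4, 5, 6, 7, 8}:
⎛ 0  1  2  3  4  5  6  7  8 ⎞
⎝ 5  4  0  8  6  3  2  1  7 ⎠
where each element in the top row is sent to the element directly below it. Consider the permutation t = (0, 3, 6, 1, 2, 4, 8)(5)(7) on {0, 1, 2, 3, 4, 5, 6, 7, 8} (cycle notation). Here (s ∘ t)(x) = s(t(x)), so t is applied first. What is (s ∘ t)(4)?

7

(s ∘ t)(4) = s(t(4)). t(4) = 8, then s(8) = 7. So (s ∘ t)(4) = 7.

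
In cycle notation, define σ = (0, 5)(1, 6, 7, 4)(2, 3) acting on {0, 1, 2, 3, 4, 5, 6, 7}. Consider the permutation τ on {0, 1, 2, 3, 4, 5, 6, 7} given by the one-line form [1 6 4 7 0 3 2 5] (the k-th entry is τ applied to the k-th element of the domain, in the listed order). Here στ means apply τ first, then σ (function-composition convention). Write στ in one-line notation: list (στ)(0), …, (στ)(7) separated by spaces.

For each element, apply τ then σ: 0 → 1 → 6; 1 → 6 → 7; 2 → 4 → 1; 3 → 7 → 4; 4 → 0 → 5; 5 → 3 → 2; 6 → 2 → 3; 7 → 5 → 0.
So στ in one-line form is 6 7 1 4 5 2 3 0.

6 7 1 4 5 2 3 0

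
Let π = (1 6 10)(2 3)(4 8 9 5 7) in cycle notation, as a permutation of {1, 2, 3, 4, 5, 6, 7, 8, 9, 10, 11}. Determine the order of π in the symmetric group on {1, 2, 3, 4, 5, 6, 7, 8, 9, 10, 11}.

The cycle type of π is (5, 3, 2, 1).
The order of π is the least common multiple of its cycle lengths: lcm(5, 3, 2) = 30.

30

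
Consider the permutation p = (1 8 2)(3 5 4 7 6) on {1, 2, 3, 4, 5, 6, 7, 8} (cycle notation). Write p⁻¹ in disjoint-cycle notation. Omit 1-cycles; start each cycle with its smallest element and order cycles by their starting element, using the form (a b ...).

Inverting a permutation written in cycle notation just reverses the order within every cycle.
After reversing and putting each cycle's least element first, p⁻¹ = (1 2 8)(3 6 7 4 5).

(1 2 8)(3 6 7 4 5)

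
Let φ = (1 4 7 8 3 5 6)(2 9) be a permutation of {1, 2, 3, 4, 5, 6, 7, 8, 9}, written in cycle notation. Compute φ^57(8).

8 lies in the 7-cycle (1 4 7 8 3 5 6).
Powers repeat with period 7 on this cycle, and 57 mod 7 = 1, so φ^57(8) = φ^1(8).
Advancing 1 step from 8: 8 → 3.

3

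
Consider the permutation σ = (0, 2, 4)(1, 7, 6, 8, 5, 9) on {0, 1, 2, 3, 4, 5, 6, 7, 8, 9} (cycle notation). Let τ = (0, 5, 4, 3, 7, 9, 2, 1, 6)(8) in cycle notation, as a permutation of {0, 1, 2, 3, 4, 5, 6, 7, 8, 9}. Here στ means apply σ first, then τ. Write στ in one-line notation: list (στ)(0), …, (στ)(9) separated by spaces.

1 9 3 7 5 2 8 0 4 6

(στ)(x) = τ(σ(x)). Computing each image: τ(σ(0)) = τ(2) = 1, τ(σ(1)) = τ(7) = 9, τ(σ(2)) = τ(4) = 3, τ(σ(3)) = τ(3) = 7, τ(σ(4)) = τ(0) = 5, τ(σ(5)) = τ(9) = 2, τ(σ(6)) = τ(8) = 8, τ(σ(7)) = τ(6) = 0, τ(σ(8)) = τ(5) = 4, τ(σ(9)) = τ(1) = 6.
Hence στ = [1 9 3 7 5 2 8 0 4 6].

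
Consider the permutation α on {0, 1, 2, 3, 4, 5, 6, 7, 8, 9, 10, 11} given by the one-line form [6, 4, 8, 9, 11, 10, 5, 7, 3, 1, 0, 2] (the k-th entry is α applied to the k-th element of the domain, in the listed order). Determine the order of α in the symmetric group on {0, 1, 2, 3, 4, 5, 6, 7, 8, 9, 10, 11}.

28

Writing α as disjoint cycles, the cycle lengths are 7, 4, 1.
The order of α is the least common multiple of its cycle lengths: lcm(7, 4) = 28.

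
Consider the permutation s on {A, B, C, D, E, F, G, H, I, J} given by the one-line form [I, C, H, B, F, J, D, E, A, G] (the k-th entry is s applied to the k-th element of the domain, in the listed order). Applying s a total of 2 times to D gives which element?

Tracing D → B → … returns to D after 8 steps, so D lies in an 8-cycle (B C H E F J G D).
Stepping 2 places around the cycle: D → B → C.

C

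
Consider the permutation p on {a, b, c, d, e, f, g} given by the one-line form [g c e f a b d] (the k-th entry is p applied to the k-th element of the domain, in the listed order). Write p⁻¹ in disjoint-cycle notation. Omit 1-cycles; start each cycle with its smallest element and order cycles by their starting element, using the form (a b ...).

(a e c b f d g)

The cycle decomposition of p is (a g d f b c e).
The inverse reverses every cycle; in canonical form, p⁻¹ = (a e c b f d g).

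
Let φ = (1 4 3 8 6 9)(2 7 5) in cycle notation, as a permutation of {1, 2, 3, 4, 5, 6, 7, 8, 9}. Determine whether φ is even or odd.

The cycle lengths are 6, 3.
A cycle is odd iff its length is even; φ has 1 even-length cycle, so sgn(φ) = (−1)^1 and φ is odd.

odd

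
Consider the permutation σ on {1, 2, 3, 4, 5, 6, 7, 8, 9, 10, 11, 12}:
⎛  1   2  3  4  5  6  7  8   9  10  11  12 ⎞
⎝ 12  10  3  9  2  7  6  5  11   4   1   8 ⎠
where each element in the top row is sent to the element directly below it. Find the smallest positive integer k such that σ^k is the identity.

The disjoint-cycle form of σ has cycle lengths 9, 2, 1.
The order is lcm(9, 2) = 18.

18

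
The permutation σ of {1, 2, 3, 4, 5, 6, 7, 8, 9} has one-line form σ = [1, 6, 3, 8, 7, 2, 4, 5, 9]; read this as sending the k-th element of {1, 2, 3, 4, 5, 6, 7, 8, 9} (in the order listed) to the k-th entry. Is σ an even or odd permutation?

even

In disjoint-cycle form the cycle lengths are 4, 2, 1, 1, 1.
A cycle of length ℓ contributes ℓ−1 transpositions, so σ is a product of 3 + 1 = 4 transpositions — even.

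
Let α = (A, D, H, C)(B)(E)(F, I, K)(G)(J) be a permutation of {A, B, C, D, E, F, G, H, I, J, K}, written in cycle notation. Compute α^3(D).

A

D lies in the 4-cycle (A, D, H, C).
Advancing 3 steps from D: D → H → C → A.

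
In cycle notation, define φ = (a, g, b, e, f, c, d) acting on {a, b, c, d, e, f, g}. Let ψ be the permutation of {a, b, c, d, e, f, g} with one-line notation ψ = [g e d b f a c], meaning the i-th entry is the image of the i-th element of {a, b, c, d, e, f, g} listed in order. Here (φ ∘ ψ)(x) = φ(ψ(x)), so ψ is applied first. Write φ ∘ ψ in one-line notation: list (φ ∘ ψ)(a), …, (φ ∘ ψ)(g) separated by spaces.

b f a e c g d

(φ ∘ ψ)(x) = φ(ψ(x)). Computing each image: φ(ψ(a)) = φ(g) = b, φ(ψ(b)) = φ(e) = f, φ(ψ(c)) = φ(d) = a, φ(ψ(d)) = φ(b) = e, φ(ψ(e)) = φ(f) = c, φ(ψ(f)) = φ(a) = g, φ(ψ(g)) = φ(c) = d.
Hence φ ∘ ψ = [b f a e c g d].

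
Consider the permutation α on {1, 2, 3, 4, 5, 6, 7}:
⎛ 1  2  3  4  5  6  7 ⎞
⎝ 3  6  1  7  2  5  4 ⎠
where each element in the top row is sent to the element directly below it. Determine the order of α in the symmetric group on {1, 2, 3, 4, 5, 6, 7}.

6

Decomposing into disjoint cycles gives cycle lengths 3, 2, 2.
Since disjoint cycles commute, ord(α) = lcm(3, 2, 2) = 6.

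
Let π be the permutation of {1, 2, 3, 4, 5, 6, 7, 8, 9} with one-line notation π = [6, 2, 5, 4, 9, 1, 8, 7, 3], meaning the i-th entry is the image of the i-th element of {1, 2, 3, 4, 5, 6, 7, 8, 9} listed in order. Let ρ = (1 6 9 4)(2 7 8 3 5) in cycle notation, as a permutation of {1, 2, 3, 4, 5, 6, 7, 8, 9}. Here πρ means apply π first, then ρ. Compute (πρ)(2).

7

(πρ)(2) = ρ(π(2)). π(2) = 2, then ρ(2) = 7. So (πρ)(2) = 7.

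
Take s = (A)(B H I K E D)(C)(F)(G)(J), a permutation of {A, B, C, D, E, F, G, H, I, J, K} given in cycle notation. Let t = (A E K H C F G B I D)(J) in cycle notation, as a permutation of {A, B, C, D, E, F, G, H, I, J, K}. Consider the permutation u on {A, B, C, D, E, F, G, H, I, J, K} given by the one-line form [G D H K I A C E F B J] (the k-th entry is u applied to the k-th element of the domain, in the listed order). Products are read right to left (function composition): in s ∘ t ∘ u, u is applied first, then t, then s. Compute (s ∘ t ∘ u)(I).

G

Chase I: u(I) = F; t(F) = G; s(G) = G. Hence (s ∘ t ∘ u)(I) = G.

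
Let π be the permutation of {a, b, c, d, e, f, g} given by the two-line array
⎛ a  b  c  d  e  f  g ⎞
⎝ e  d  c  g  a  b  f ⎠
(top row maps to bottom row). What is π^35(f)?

g

Tracing f → b → … returns to f after 4 steps, so f lies in a 4-cycle (b d g f).
Since the cycle has length 4, π^35 acts on it the same as π^3 (35 mod 4 = 3).
Stepping 3 places around the cycle: f → b → d → g.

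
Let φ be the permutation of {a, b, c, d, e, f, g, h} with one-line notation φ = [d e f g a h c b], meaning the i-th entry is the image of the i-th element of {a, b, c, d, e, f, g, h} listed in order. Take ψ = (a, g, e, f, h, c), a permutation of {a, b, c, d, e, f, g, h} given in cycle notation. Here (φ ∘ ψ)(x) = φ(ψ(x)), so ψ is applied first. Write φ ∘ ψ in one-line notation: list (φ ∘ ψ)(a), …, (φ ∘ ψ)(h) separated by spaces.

c e d g h b a f

Chase each element through ψ then φ: a → g → c; b → b → e; c → a → d; d → d → g; e → f → h; f → h → b; g → e → a; h → c → f.
So φ ∘ ψ in one-line form is c e d g h b a f.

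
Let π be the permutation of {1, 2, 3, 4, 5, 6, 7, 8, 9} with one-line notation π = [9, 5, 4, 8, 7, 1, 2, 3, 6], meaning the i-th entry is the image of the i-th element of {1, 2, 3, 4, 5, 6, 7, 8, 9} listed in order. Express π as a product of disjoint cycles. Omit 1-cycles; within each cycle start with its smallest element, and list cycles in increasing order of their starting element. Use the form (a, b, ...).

Iterating π from 1 gives 1 → 9 → 6 → 1; that is the 3-cycle (1, 9, 6).
Repeating from the next unused element and collecting all non-trivial cycles gives (1, 9, 6)(2, 5, 7)(3, 4, 8).

(1, 9, 6)(2, 5, 7)(3, 4, 8)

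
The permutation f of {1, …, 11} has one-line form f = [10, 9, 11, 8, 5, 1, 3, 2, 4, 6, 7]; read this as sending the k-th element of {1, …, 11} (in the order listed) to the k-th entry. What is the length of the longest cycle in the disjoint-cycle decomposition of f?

4

Decomposing into disjoint cycles gives (1 10 6)(2 9 4 8)(3 11 7); the longest has length 4.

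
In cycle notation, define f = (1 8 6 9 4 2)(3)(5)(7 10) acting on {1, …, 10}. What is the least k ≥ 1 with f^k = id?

6

The disjoint cycles have lengths 6, 2, 1, 1.
The order of f is the least common multiple of its cycle lengths: lcm(6, 2) = 6.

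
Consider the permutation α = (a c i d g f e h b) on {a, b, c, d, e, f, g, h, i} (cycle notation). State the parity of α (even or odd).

even

The cycle lengths are 9.
A cycle is odd iff its length is even; α has 0 even-length cycles, so sgn(α) = (−1)^0 and α is even.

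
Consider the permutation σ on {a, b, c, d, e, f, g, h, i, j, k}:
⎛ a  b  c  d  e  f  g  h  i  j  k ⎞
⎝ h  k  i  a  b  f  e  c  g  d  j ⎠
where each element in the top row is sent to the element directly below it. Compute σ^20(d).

d

Tracing d → a → … returns to d after 10 steps, so d lies in a 10-cycle (a, h, c, i, g, e, b, k, j, d).
On a 10-cycle, σ^10 is the identity, so σ^20 = σ^0 there (20 ≡ 0 mod 10).
So σ^20(d) = d.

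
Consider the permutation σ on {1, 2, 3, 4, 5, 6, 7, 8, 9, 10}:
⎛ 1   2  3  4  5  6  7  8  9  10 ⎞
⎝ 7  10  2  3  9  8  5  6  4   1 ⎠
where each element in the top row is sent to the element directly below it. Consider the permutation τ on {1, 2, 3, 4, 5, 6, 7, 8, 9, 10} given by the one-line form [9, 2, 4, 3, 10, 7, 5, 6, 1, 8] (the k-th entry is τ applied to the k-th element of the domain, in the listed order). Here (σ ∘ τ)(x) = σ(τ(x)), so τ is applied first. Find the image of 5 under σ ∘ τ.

1

(σ ∘ τ)(5) = σ(τ(5)). τ(5) = 10, then σ(10) = 1. So (σ ∘ τ)(5) = 1.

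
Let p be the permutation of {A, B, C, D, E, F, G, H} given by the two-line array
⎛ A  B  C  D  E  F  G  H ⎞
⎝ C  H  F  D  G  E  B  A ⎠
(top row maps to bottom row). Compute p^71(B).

H

Tracing B → H → … returns to B after 7 steps, so B lies in a 7-cycle (A C F E G B H).
On a 7-cycle, p^7 is the identity, so p^71 = p^1 there (71 ≡ 1 mod 7).
Stepping 1 place around the cycle: B → H.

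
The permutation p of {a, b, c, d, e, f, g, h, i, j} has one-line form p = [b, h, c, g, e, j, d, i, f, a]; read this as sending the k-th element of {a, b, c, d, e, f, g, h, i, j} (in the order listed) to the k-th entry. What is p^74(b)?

i

Tracing b → h → … returns to b after 6 steps, so b lies in a 6-cycle (a b h i f j).
Since the cycle has length 6, p^74 acts on it the same as p^2 (74 mod 6 = 2).
Advancing 2 steps from b: b → h → i.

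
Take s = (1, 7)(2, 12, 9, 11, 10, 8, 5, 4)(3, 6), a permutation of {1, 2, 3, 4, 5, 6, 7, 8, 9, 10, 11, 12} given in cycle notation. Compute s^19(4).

4 lies in the 8-cycle (2, 12, 9, 11, 10, 8, 5, 4).
On an 8-cycle, s^8 is the identity, so s^19 = s^3 there (19 ≡ 3 mod 8).
Advancing 3 steps from 4: 4 → 2 → 12 → 9.

9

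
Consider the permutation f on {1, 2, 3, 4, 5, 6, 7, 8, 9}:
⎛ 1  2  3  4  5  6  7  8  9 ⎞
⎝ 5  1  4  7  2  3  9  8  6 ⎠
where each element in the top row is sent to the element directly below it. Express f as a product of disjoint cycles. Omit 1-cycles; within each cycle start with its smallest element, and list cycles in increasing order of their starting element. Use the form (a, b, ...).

(1, 5, 2)(3, 4, 7, 9, 6)

From 1: 1 → 5 → 2 → 1, closing the cycle (1, 5, 2).
Continuing from each remaining unvisited element yields (1, 5, 2)(3, 4, 7, 9, 6).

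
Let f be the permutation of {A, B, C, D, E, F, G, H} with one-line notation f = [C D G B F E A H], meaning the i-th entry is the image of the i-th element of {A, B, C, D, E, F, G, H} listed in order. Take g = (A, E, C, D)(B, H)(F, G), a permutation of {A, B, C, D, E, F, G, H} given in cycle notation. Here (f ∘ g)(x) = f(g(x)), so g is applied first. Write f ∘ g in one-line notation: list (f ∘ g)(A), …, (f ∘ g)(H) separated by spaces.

Chase each element through g then f: A → E → F; B → H → H; C → D → B; D → A → C; E → C → G; F → G → A; G → F → E; H → B → D.
Collecting the images, f ∘ g = [F H B C G A E D].

F H B C G A E D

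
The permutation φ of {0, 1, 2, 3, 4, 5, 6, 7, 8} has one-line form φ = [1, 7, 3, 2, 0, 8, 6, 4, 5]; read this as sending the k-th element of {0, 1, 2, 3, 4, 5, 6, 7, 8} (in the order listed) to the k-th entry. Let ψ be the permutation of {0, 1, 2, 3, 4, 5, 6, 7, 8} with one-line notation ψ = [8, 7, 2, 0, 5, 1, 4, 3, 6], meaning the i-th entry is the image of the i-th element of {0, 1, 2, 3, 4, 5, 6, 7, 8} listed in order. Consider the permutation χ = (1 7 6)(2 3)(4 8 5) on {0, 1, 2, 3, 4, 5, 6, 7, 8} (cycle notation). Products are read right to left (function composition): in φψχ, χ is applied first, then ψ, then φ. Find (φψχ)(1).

2

Apply the permutations in order: χ(1) = 7, then ψ(7) = 3, then φ(3) = 2. So (φψχ)(1) = 2.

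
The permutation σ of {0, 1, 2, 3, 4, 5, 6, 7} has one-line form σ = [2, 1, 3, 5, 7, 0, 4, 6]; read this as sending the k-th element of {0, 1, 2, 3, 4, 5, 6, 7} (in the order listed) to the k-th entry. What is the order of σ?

12

Decomposing into disjoint cycles gives cycle lengths 4, 3, 1.
The order of σ is the least common multiple of its cycle lengths: lcm(4, 3) = 12.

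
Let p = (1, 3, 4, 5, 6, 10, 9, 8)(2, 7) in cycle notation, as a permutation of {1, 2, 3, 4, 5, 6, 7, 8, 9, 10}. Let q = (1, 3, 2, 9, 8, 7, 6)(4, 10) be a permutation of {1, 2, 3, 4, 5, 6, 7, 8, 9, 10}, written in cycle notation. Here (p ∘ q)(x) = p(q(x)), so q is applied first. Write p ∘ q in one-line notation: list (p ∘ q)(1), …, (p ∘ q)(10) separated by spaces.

4 8 7 9 6 3 10 2 1 5

Chase each element through q then p: 1 → 3 → 4; 2 → 9 → 8; 3 → 2 → 7; 4 → 10 → 9; 5 → 5 → 6; 6 → 1 → 3; 7 → 6 → 10; 8 → 7 → 2; 9 → 8 → 1; 10 → 4 → 5.
Collecting the images, p ∘ q = [4 8 7 9 6 3 10 2 1 5].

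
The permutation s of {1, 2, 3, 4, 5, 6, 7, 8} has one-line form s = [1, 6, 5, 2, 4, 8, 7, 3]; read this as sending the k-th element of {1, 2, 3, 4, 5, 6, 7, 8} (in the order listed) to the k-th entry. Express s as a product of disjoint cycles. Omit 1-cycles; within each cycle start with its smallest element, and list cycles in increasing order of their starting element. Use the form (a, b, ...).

Iterating s from 2 gives 2 → 6 → 8 → 3 → 5 → 4 → 2; that is the 6-cycle (2, 6, 8, 3, 5, 4).
Repeating from the next unused element and collecting all non-trivial cycles gives (2, 6, 8, 3, 5, 4).

(2, 6, 8, 3, 5, 4)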